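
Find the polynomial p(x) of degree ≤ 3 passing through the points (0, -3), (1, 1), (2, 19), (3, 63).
2*x**3 + x**2 + x - 3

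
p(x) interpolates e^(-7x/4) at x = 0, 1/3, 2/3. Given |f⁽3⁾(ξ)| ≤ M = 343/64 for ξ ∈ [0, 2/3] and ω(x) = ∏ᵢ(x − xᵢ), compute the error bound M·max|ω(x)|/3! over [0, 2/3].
343*sqrt(3)/46656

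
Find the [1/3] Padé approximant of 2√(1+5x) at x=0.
(35*x/4 + 2)/(125*x**3/64 - 25*x**2/16 + 15*x/8 + 1)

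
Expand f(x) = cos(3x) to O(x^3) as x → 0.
1 - 9*x**2/2 + O(x**3)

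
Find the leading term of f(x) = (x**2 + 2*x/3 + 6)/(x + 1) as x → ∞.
x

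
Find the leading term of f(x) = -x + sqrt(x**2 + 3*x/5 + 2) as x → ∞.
3/10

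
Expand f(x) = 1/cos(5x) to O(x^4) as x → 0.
1 + 25*x**2/2 + O(x**4)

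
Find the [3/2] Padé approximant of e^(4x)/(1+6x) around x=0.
(4288*x**3/1455 + 1992*x**2/485 + 294*x/97 + 1)/(-2828*x**2/485 + 488*x/97 + 1)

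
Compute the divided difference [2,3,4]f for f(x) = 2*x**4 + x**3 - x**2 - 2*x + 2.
118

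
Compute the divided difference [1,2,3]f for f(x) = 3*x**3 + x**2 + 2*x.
19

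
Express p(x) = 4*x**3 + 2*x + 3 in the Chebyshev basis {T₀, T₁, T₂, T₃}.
(3)T₀ + (5)T₁ + T₃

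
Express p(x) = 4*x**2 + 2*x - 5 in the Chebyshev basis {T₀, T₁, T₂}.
(-3)T₀ + (2)T₁ + (2)T₂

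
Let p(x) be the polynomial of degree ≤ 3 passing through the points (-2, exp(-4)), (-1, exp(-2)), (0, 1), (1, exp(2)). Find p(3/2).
(-5 + 21*exp(2) - 35*(1 - exp(2))*exp(4))*exp(-4)/16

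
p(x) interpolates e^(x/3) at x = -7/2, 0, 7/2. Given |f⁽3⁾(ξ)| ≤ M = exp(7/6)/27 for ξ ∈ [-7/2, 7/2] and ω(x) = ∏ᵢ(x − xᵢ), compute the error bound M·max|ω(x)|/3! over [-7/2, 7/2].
343*sqrt(3)*exp(7/6)/5832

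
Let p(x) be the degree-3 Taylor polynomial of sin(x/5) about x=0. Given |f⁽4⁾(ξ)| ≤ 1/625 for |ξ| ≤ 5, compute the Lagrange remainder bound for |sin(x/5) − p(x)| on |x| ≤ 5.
1/24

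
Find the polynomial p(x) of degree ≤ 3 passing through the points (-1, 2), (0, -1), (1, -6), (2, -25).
-2*x**3 - x**2 - 2*x - 1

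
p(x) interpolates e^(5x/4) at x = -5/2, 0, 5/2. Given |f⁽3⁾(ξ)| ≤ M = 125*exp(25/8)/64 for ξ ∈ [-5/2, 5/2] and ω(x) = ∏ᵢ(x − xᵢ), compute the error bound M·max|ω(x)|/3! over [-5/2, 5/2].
15625*sqrt(3)*exp(25/8)/13824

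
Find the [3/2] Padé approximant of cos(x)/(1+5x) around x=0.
(1475*x**3/588 - 295*x**2/588 - 5*x + 1)/(1 - 14701*x**2/588)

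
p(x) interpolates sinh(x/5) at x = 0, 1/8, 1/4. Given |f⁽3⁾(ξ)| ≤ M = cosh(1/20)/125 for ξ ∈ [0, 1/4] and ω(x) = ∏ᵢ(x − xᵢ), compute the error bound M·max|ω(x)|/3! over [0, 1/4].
sqrt(3)*cosh(1/20)/1728000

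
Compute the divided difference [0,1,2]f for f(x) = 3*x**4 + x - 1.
21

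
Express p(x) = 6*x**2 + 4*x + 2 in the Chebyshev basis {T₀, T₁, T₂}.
(5)T₀ + (4)T₁ + (3)T₂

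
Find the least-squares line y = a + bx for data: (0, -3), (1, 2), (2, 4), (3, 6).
a = -21/10, b = 29/10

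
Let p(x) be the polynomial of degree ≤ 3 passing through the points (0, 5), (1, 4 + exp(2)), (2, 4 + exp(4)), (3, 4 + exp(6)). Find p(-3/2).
-35*exp(6)/16 - 189*exp(2)/16 + 169/16 + 135*exp(4)/16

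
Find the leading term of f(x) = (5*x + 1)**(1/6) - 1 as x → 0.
5*x/6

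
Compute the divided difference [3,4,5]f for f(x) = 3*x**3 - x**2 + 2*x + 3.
35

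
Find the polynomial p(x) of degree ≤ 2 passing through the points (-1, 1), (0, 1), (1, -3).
-2*x**2 - 2*x + 1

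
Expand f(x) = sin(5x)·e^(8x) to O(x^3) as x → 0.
5*x + 40*x**2 + O(x**3)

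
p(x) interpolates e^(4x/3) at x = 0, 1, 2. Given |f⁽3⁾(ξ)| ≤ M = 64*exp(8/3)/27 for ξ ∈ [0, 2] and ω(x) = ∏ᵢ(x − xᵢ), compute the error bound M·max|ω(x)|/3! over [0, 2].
64*sqrt(3)*exp(8/3)/729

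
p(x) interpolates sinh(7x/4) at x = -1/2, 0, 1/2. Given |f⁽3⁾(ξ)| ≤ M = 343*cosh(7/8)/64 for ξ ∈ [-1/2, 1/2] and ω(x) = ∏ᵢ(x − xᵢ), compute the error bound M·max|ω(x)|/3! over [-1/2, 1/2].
343*sqrt(3)*cosh(7/8)/13824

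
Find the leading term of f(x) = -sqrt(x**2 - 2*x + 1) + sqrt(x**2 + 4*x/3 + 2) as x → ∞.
5/3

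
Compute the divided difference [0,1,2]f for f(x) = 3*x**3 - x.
9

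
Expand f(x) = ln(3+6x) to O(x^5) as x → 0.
log(3) + 2*x - 2*x**2 + 8*x**3/3 - 4*x**4 + O(x**5)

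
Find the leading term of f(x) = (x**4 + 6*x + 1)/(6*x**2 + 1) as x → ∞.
x**2/6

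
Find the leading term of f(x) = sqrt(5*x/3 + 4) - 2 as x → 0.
5*x/12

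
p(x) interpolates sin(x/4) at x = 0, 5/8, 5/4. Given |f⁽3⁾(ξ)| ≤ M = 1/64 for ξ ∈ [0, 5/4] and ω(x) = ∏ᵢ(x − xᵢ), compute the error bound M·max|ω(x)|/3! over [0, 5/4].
125*sqrt(3)/884736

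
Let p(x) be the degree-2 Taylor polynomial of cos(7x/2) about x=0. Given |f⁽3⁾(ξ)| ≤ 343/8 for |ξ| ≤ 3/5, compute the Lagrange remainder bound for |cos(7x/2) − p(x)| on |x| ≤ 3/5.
3087/2000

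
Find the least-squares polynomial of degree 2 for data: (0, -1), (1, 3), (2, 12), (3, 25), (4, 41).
-6/5 + (13/5)x + (2)x²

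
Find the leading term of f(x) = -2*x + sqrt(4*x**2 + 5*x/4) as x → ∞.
5/16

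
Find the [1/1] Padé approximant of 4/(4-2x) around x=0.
1/(1 - x/2)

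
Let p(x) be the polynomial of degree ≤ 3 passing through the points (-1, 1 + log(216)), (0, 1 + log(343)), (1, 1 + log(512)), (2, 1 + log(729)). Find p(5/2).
1 + log(182284263*2**(3/8)*3**(3/16)*7**(15/16)/2097152)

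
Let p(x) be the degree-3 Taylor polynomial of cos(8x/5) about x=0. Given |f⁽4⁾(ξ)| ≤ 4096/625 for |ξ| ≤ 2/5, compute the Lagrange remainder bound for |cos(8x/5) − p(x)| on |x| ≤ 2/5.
8192/1171875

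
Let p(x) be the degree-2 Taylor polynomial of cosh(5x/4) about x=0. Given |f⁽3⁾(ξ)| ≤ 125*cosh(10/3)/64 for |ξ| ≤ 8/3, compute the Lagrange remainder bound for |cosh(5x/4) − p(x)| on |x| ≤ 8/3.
500*cosh(10/3)/81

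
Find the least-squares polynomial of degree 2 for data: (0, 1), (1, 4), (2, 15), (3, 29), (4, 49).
24/35 + (107/70)x + (37/14)x²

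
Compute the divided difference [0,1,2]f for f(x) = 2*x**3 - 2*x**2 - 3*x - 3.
4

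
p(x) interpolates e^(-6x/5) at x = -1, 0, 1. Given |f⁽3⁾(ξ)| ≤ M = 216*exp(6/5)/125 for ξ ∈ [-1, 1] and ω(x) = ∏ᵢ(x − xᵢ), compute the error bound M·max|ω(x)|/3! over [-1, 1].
8*sqrt(3)*exp(6/5)/125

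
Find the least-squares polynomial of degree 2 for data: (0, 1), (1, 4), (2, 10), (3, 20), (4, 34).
39/35 + (27/35)x + (13/7)x²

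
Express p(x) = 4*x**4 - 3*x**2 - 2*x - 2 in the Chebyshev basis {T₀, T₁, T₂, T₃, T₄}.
(-2)T₀ + (-2)T₁ + (1/2)T₂ + (1/2)T₄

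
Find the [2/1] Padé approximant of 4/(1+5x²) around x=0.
4 - 20*x**2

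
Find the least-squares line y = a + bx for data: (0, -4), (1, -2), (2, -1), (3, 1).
a = -39/10, b = 8/5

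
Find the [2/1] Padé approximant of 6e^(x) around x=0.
(x**2 + 4*x + 6)/(1 - x/3)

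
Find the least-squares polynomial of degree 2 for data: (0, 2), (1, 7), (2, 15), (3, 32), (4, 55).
17/7 + (17/70)x + (45/14)x²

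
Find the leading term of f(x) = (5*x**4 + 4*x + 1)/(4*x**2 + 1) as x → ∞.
5*x**2/4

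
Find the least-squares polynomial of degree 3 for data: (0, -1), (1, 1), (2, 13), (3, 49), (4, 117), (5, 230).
-58/63 + (-64/189)x + (23/252)x² + (199/108)x³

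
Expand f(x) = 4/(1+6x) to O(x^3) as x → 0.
4 - 24*x + 144*x**2 + O(x**3)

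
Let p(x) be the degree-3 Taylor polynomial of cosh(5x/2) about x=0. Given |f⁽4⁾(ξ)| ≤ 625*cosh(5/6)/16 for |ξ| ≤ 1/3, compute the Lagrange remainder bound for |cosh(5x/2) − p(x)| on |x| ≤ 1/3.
625*cosh(5/6)/31104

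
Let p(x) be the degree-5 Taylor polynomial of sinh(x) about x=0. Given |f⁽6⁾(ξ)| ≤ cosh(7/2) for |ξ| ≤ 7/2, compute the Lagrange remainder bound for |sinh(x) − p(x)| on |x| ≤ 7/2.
117649*cosh(7/2)/46080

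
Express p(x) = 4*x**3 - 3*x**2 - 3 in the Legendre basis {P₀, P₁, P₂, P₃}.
(-4)P₀ + (12/5)P₁ + (-2)P₂ + (8/5)P₃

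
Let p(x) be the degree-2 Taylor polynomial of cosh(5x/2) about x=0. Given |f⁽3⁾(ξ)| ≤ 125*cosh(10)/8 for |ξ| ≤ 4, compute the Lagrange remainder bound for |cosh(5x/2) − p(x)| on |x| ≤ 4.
500*cosh(10)/3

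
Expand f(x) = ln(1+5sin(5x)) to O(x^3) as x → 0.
25*x - 625*x**2/2 + O(x**3)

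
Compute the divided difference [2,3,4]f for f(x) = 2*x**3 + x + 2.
18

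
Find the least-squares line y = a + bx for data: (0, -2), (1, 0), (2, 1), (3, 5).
a = -23/10, b = 11/5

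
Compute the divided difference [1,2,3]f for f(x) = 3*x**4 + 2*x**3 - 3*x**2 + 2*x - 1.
84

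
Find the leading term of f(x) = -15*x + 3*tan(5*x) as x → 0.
125*x**3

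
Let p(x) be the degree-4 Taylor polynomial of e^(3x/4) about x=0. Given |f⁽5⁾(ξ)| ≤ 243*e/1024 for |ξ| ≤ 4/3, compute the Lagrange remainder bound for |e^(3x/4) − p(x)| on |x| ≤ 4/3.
e/120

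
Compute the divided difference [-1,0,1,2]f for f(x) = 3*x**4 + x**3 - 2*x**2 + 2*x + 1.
7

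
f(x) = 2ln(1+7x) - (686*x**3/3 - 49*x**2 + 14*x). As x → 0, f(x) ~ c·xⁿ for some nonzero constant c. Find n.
4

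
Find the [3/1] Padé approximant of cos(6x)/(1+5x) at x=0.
(54*x**3/5 - 180*x**2/7 + 54*x/35 + 1)/(229*x/35 + 1)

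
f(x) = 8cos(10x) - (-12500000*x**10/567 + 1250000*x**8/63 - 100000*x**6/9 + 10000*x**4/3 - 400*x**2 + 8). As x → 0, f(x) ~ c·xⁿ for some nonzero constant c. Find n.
12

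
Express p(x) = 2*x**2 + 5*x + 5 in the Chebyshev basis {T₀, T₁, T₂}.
(6)T₀ + (5)T₁ + T₂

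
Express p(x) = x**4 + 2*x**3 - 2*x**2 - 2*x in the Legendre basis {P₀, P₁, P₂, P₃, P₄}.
(-7/15)P₀ + (-4/5)P₁ + (-16/21)P₂ + (4/5)P₃ + (8/35)P₄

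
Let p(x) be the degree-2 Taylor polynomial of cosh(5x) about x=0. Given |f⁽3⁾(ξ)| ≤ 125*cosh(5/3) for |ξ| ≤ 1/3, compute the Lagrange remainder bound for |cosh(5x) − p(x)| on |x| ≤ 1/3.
125*cosh(5/3)/162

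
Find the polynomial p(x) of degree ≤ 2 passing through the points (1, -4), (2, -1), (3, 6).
2*x**2 - 3*x - 3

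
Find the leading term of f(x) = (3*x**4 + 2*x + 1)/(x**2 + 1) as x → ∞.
3*x**2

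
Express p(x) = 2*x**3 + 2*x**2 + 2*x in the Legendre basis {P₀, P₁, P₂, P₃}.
(2/3)P₀ + (16/5)P₁ + (4/3)P₂ + (4/5)P₃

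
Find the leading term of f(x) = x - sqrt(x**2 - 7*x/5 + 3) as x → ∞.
7/10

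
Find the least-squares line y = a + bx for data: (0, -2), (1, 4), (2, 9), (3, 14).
a = -17/10, b = 53/10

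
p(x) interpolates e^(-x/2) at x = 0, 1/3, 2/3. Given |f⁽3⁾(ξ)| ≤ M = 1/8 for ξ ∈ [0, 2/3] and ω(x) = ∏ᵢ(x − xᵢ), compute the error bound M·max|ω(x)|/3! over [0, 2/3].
sqrt(3)/5832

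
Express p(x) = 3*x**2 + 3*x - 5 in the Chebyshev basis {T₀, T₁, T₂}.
(-7/2)T₀ + (3)T₁ + (3/2)T₂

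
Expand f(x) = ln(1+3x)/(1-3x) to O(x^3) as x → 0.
3*x + 9*x**2/2 + O(x**3)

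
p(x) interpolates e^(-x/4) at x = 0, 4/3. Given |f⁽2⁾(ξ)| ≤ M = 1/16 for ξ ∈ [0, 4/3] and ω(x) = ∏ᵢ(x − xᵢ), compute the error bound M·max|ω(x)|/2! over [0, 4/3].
1/72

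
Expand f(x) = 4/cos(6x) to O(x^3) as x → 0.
4 + 72*x**2 + O(x**3)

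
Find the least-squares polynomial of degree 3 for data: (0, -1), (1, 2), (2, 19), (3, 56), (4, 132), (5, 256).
-151/126 + (283/108)x + (-47/63)x² + (227/108)x³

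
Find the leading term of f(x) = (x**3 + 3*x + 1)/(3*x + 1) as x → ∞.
x**2/3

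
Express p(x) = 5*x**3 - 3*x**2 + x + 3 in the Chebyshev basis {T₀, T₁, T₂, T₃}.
(3/2)T₀ + (19/4)T₁ + (-3/2)T₂ + (5/4)T₃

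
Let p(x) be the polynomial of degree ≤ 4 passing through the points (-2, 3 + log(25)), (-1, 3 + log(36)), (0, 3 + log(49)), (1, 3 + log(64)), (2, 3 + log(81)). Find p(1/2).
3 + log(28*sqrt(2)*3**(17/32)*5**(3/64)*7**(13/32)/3)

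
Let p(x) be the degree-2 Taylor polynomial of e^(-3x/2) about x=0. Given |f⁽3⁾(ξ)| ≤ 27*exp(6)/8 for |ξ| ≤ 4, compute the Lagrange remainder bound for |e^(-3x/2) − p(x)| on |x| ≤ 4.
36*exp(6)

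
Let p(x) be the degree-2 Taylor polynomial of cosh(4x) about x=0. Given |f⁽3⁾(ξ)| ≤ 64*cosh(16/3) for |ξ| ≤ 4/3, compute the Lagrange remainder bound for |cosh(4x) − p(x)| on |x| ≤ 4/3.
2048*cosh(16/3)/81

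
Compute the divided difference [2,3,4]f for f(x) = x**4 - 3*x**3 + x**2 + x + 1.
29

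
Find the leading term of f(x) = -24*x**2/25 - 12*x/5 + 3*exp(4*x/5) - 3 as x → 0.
32*x**3/125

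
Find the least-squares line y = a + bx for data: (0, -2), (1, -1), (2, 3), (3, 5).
a = -5/2, b = 5/2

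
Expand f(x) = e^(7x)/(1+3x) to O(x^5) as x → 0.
1 + 4*x + 25*x**2/2 + 59*x**3/3 + 985*x**4/24 + O(x**5)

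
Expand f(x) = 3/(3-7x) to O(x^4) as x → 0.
1 + 7*x/3 + 49*x**2/9 + 343*x**3/27 + O(x**4)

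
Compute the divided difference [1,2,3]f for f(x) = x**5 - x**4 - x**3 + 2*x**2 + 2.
61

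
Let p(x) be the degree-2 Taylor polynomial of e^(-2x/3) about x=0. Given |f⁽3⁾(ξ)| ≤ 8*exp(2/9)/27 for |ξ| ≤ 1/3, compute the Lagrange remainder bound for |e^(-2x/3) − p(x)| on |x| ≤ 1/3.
4*exp(2/9)/2187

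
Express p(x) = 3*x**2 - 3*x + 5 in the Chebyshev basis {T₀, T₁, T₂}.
(13/2)T₀ + (-3)T₁ + (3/2)T₂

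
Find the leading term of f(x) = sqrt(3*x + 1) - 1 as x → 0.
3*x/2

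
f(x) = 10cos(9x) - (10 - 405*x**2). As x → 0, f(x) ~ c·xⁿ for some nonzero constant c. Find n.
4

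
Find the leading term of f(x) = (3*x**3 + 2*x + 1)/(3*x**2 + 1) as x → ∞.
x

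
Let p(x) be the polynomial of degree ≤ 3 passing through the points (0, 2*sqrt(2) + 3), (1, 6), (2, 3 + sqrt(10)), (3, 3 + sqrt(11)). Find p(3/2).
-sqrt(11)/16 - sqrt(2)/8 + 9*sqrt(10)/16 + 75/16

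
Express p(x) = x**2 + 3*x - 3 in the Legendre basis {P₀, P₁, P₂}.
(-8/3)P₀ + (3)P₁ + (2/3)P₂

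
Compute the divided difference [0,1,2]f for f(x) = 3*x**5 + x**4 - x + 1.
52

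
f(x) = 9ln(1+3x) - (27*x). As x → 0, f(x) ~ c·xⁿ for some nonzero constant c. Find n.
2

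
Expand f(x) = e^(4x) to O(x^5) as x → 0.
1 + 4*x + 8*x**2 + 32*x**3/3 + 32*x**4/3 + O(x**5)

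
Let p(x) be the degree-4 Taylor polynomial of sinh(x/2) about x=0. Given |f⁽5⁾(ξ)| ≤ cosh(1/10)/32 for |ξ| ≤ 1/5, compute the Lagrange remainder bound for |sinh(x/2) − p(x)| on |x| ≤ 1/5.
cosh(1/10)/12000000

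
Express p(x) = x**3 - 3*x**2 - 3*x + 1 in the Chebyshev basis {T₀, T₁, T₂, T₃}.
(-1/2)T₀ + (-9/4)T₁ + (-3/2)T₂ + (1/4)T₃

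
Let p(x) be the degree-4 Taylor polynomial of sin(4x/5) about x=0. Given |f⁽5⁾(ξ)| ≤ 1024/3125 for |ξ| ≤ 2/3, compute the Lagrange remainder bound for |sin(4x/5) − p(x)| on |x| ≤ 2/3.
4096/11390625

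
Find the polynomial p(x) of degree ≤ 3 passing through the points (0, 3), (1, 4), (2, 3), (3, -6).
-x**3 + 2*x**2 + 3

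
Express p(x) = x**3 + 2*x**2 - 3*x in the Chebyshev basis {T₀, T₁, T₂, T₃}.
T₀ + (-9/4)T₁ + T₂ + (1/4)T₃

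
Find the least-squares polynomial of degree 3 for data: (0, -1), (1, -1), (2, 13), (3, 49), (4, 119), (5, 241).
-85/63 + (17/189)x + (-101/126)x² + (113/54)x³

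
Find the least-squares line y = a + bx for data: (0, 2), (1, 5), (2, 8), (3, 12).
a = 9/5, b = 33/10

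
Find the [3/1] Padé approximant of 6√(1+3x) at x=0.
(-81*x**3/32 + 81*x**2/8 + 81*x/4 + 6)/(15*x/8 + 1)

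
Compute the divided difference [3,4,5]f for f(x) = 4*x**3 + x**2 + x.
49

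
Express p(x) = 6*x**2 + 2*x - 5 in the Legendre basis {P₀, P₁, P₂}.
(-3)P₀ + (2)P₁ + (4)P₂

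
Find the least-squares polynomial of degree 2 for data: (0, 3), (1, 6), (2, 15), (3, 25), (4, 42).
103/35 + (99/70)x + (29/14)x²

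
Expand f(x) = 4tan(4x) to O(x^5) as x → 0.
16*x + 256*x**3/3 + O(x**5)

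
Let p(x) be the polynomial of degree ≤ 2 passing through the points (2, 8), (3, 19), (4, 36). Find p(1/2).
11/4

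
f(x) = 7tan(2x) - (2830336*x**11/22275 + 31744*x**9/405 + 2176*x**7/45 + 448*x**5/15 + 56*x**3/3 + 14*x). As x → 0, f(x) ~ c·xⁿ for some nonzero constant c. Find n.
13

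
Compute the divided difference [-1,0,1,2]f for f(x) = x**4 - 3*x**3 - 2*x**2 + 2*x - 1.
-1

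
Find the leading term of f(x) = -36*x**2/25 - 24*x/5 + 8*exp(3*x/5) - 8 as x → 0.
36*x**3/125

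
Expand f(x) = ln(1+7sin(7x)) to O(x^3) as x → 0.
49*x - 2401*x**2/2 + O(x**3)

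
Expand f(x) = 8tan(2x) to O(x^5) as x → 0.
16*x + 64*x**3/3 + O(x**5)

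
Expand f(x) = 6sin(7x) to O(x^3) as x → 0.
42*x + O(x**3)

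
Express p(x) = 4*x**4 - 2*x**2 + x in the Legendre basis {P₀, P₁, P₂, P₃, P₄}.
(2/15)P₀ + P₁ + (20/21)P₂ + (32/35)P₄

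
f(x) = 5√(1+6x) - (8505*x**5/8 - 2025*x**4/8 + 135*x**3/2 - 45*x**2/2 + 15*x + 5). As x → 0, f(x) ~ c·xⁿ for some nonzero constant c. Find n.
6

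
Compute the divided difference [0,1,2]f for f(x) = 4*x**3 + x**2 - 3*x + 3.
13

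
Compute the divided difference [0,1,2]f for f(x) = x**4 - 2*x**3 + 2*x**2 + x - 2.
3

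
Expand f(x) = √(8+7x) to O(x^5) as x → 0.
2*sqrt(2) + 7*sqrt(2)*x/8 - 49*sqrt(2)*x**2/256 + 343*sqrt(2)*x**3/4096 - 12005*sqrt(2)*x**4/262144 + O(x**5)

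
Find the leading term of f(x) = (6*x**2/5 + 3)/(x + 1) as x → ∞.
6*x/5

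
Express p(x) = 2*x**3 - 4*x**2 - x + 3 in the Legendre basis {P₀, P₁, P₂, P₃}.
(5/3)P₀ + (1/5)P₁ + (-8/3)P₂ + (4/5)P₃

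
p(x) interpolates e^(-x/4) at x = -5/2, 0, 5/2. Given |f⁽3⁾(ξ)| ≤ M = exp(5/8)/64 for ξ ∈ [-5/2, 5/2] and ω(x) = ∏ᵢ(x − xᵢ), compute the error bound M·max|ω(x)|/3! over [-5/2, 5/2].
125*sqrt(3)*exp(5/8)/13824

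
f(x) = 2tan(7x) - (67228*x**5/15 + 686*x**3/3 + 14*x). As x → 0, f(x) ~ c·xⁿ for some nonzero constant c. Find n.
7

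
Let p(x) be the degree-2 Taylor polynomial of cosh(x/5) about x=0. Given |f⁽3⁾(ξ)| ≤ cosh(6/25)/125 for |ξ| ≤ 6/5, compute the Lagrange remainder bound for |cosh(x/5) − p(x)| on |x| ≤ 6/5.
36*cosh(6/25)/15625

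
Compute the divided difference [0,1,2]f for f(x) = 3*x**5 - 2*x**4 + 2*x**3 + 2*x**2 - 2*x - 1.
39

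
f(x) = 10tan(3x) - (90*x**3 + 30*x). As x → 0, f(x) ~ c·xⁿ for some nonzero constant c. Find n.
5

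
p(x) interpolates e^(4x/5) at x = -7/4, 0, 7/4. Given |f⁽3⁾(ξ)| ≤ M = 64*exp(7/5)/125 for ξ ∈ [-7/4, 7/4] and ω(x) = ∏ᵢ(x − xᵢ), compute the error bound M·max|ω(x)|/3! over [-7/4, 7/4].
343*sqrt(3)*exp(7/5)/3375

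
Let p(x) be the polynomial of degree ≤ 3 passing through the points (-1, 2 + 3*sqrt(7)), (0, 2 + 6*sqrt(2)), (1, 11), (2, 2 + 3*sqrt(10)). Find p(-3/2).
-105*sqrt(2)/8 - 15*sqrt(10)/16 + 221/16 + 105*sqrt(7)/16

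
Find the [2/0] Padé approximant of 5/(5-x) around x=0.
x**2/25 + x/5 + 1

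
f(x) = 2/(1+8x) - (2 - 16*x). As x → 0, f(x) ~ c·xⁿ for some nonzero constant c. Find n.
2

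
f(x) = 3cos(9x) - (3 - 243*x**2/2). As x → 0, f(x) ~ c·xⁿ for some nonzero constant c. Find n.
4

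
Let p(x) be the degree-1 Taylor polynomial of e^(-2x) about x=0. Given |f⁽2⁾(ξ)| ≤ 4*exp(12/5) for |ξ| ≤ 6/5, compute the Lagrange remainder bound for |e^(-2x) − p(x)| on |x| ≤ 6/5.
72*exp(12/5)/25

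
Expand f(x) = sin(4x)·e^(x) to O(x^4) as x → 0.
4*x + 4*x**2 - 26*x**3/3 + O(x**4)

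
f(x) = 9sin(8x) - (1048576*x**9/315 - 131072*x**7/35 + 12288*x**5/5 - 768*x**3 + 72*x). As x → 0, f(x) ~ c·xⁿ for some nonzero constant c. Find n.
11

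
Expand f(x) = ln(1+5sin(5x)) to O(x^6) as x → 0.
25*x - 625*x**2/2 + 30625*x**3/6 - 1140625*x**4/12 + 45315625*x**5/24 + O(x**6)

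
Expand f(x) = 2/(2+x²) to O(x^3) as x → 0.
1 - x**2/2 + O(x**3)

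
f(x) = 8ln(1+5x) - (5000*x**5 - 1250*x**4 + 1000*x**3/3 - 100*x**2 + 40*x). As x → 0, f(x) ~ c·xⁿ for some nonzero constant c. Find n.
6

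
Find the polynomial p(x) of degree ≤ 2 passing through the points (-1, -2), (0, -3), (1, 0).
2*x**2 + x - 3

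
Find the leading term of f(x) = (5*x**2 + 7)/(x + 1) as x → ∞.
5*x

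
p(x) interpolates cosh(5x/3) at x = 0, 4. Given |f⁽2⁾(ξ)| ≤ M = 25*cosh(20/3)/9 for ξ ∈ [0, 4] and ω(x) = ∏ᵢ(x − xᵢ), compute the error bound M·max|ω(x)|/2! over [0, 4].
50*cosh(20/3)/9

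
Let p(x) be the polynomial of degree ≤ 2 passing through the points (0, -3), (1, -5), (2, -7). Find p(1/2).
-4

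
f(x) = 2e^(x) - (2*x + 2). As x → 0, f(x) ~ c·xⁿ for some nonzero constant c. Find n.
2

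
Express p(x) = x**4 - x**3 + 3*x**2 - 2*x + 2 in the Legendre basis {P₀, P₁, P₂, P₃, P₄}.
(16/5)P₀ + (-13/5)P₁ + (18/7)P₂ + (-2/5)P₃ + (8/35)P₄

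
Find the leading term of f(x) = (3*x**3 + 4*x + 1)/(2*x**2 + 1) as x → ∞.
3*x/2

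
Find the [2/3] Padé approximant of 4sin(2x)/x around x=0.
(8 - 56*x**2/15)/(x**2/5 + 1)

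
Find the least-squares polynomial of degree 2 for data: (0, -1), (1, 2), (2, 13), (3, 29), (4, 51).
-44/35 + (57/70)x + (43/14)x²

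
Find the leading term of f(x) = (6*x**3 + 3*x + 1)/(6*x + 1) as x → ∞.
x**2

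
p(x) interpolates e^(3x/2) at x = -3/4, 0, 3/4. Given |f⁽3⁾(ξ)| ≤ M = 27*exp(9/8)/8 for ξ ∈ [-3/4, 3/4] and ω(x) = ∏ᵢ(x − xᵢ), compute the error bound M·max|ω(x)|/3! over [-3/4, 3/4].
27*sqrt(3)*exp(9/8)/512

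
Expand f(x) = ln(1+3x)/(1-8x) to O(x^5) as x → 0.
3*x + 39*x**2/2 + 165*x**3 + 5199*x**4/4 + O(x**5)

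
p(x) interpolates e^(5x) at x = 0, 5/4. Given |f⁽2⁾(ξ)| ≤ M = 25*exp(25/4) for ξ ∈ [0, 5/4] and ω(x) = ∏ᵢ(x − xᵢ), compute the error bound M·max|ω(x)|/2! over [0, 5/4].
625*exp(25/4)/128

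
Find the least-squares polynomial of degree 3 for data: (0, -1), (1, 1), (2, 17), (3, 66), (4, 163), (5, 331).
-23/21 + (97/63)x + (-97/42)x² + (55/18)x³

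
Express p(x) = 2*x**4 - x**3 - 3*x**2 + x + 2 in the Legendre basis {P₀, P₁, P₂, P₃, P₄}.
(7/5)P₀ + (2/5)P₁ + (-6/7)P₂ + (-2/5)P₃ + (16/35)P₄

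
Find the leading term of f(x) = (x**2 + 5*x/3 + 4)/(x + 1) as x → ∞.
x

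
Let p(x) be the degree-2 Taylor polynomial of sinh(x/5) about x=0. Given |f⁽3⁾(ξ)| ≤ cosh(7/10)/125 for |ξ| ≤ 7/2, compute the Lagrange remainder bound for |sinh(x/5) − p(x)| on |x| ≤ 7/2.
343*cosh(7/10)/6000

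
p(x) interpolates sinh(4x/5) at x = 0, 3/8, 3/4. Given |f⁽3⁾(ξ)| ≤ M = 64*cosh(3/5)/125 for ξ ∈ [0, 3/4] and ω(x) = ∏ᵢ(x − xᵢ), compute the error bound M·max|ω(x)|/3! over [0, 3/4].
sqrt(3)*cosh(3/5)/1000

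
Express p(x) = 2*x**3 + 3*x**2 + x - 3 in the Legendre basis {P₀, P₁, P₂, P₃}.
(-2)P₀ + (11/5)P₁ + (2)P₂ + (4/5)P₃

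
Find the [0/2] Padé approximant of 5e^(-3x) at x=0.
5/(9*x**2/2 + 3*x + 1)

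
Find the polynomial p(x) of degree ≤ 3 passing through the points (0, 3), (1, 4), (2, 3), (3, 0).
-x**2 + 2*x + 3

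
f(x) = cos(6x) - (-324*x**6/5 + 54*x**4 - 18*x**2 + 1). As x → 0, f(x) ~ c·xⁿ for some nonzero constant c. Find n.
8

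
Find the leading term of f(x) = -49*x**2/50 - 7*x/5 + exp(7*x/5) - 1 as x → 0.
343*x**3/750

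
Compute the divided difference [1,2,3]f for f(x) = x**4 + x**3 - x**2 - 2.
30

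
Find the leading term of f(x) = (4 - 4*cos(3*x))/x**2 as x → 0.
18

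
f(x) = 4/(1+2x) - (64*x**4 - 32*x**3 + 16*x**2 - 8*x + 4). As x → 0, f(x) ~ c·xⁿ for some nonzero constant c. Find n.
5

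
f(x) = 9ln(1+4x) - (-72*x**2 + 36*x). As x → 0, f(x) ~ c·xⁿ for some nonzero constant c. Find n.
3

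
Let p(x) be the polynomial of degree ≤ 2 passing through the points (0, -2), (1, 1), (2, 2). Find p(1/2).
-1/4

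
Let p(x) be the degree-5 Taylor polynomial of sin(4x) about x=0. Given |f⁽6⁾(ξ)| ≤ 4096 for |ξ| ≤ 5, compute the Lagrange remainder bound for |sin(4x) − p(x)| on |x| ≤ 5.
800000/9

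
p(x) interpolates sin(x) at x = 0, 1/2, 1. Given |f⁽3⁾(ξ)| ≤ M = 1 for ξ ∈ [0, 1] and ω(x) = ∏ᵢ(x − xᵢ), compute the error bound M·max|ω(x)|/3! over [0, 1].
sqrt(3)/216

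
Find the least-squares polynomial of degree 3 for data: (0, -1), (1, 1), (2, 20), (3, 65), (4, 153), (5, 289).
-59/63 + (-979/378)x + (163/63)x² + (103/54)x³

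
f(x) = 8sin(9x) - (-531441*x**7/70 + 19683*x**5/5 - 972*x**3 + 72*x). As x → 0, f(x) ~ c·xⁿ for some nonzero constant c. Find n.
9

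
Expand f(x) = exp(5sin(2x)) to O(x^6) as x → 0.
1 + 10*x + 50*x**2 + 160*x**3 + 350*x**4 + 1504*x**5/3 + O(x**6)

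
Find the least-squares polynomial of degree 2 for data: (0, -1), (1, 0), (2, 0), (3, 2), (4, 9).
-2/5 + (-9/5)x + x²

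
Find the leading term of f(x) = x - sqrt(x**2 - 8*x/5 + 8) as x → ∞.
4/5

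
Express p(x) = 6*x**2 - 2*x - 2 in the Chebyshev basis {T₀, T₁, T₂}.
T₀ + (-2)T₁ + (3)T₂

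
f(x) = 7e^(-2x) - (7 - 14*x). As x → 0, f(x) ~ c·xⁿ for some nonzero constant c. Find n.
2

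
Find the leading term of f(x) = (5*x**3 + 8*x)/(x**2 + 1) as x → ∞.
5*x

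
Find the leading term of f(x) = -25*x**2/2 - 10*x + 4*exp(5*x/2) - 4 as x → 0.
125*x**3/12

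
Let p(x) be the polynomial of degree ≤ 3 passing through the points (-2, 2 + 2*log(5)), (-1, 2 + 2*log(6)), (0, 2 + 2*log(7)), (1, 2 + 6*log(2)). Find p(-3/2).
2 + log(12*2**(1/4)*3**(7/8)*5**(5/8)*7**(3/8)/7)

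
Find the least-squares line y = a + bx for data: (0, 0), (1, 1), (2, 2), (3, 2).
a = 1/5, b = 7/10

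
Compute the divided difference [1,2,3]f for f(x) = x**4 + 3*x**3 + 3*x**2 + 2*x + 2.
46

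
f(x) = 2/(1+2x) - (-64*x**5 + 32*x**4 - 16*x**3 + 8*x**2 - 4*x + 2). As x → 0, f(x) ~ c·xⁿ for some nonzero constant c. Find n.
6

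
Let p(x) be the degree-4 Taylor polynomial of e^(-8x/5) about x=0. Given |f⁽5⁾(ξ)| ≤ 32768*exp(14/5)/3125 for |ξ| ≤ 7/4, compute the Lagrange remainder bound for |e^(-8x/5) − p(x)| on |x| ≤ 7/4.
67228*exp(14/5)/46875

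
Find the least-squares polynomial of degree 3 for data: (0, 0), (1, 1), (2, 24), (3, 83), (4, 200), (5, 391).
-8/63 + (-461/189)x + (131/126)x² + (163/54)x³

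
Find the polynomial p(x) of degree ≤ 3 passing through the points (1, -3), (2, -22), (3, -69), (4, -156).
-2*x**3 - 2*x**2 + x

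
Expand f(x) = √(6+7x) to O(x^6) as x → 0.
sqrt(6) + 7*sqrt(6)*x/12 - 49*sqrt(6)*x**2/288 + 343*sqrt(6)*x**3/3456 - 12005*sqrt(6)*x**4/165888 + 117649*sqrt(6)*x**5/1990656 + O(x**6)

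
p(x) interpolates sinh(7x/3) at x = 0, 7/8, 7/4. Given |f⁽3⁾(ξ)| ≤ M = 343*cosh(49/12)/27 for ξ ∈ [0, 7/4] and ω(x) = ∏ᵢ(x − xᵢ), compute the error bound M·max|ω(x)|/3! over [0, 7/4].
117649*sqrt(3)*cosh(49/12)/373248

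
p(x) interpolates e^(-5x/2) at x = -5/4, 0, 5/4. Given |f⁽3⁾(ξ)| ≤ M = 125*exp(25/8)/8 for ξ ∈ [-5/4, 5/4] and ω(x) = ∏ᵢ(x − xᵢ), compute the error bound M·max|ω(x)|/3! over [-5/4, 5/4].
15625*sqrt(3)*exp(25/8)/13824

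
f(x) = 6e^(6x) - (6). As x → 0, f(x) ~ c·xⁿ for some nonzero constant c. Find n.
1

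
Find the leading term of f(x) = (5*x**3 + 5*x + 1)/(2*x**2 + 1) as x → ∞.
5*x/2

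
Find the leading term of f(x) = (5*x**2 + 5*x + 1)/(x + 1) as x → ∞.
5*x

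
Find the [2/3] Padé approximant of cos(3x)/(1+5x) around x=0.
(1 - 15*x**2/4)/(15*x**3/4 + 3*x**2/4 + 5*x + 1)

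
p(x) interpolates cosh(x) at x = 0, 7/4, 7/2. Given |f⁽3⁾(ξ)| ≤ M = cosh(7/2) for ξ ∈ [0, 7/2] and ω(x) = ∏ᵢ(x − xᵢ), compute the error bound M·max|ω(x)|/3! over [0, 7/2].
343*sqrt(3)*cosh(7/2)/1728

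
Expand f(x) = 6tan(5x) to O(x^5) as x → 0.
30*x + 250*x**3 + O(x**5)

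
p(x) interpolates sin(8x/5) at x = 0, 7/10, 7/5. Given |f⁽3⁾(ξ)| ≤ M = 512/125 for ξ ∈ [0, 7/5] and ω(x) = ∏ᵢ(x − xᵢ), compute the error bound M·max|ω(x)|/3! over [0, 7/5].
21952*sqrt(3)/421875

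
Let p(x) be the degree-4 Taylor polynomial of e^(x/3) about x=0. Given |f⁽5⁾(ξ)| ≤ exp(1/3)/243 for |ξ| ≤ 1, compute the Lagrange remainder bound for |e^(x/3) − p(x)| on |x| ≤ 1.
exp(1/3)/29160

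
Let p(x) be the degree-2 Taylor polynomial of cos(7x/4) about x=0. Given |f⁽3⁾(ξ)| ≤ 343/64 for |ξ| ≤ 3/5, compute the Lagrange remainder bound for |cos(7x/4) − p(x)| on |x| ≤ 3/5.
3087/16000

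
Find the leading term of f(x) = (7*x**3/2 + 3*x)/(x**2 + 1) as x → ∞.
7*x/2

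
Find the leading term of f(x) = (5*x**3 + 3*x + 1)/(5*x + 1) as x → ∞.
x**2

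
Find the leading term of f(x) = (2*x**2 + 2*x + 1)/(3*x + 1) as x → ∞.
2*x/3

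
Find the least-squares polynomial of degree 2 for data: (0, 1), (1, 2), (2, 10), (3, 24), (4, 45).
34/35 + (-15/7)x + (23/7)x²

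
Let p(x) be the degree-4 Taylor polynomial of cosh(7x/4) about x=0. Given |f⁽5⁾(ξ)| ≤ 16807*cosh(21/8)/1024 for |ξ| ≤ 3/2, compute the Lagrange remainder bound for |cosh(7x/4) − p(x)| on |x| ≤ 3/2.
1361367*cosh(21/8)/1310720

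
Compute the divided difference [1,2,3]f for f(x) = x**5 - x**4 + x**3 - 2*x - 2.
71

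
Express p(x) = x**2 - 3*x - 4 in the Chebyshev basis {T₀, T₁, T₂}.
(-7/2)T₀ + (-3)T₁ + (1/2)T₂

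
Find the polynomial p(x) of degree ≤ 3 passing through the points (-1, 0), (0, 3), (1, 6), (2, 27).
3*x**3 + 3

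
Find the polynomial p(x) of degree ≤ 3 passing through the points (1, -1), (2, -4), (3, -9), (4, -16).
-x**2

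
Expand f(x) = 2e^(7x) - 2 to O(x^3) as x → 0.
14*x + 49*x**2 + O(x**3)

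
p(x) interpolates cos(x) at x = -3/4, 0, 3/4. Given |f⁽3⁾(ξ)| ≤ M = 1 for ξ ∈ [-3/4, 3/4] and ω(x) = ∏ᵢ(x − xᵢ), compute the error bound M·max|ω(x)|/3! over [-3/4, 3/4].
sqrt(3)/64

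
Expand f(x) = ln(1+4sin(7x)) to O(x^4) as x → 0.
28*x - 392*x**2 + 21266*x**3/3 + O(x**4)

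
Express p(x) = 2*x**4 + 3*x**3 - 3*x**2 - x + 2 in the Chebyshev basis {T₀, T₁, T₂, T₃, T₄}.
(5/4)T₀ + (5/4)T₁ + (-1/2)T₂ + (3/4)T₃ + (1/4)T₄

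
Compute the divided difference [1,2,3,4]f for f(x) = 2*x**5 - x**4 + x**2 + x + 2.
120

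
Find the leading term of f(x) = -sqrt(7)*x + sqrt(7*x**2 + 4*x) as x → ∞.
2*sqrt(7)/7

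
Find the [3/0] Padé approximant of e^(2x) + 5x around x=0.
4*x**3/3 + 2*x**2 + 7*x + 1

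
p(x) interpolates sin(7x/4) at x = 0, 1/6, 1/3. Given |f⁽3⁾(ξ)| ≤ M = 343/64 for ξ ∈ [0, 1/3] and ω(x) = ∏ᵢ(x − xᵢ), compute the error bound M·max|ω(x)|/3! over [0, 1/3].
343*sqrt(3)/373248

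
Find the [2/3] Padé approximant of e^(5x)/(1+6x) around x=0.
(2525*x**2/1108 + 710*x/277 + 1)/(38525*x**3/3324 - 14025*x**2/1108 + 987*x/277 + 1)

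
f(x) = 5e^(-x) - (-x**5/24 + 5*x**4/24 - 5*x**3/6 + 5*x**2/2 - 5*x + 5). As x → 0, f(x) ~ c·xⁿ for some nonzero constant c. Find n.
6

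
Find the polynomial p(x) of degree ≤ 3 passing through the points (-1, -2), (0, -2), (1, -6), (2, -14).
-2*x**2 - 2*x - 2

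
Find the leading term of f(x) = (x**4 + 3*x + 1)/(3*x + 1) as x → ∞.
x**3/3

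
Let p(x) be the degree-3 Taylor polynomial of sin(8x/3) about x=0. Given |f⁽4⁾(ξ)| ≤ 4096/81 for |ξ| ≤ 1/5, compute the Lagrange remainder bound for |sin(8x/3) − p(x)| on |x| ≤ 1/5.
512/151875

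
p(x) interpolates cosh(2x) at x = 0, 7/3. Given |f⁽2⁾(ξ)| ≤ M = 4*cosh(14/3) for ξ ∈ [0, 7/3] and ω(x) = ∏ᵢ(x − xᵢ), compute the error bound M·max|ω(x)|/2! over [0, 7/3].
49*cosh(14/3)/18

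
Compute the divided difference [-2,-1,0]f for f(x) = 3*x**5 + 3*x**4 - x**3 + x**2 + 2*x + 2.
-20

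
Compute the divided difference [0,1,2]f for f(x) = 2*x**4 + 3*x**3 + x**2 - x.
24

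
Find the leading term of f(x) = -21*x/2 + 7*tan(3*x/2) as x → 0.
63*x**3/8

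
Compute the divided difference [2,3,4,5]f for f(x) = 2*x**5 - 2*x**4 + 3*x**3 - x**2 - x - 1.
225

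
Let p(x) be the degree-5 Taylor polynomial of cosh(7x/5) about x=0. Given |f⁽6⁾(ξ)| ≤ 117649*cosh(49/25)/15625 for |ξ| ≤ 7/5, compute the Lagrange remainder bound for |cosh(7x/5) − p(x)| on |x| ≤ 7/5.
13841287201*cosh(49/25)/175781250000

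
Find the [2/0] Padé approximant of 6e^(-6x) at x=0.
108*x**2 - 36*x + 6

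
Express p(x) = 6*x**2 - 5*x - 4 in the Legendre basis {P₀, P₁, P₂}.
(-2)P₀ + (-5)P₁ + (4)P₂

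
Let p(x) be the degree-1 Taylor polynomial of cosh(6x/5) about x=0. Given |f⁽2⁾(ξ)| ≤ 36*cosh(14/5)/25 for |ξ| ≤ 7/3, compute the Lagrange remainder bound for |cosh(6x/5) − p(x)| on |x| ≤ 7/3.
98*cosh(14/5)/25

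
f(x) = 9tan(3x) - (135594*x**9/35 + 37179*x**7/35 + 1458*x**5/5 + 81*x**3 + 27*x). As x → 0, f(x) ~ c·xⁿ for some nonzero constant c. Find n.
11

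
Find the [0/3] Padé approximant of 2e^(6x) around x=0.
2/(-36*x**3 + 18*x**2 - 6*x + 1)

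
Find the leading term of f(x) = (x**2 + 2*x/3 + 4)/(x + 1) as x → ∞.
x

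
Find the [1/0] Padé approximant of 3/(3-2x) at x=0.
2*x/3 + 1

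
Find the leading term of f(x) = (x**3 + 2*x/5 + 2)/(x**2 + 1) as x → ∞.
x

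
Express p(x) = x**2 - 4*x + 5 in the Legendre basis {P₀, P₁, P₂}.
(16/3)P₀ + (-4)P₁ + (2/3)P₂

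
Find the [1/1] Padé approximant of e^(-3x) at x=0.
(1 - 3*x/2)/(3*x/2 + 1)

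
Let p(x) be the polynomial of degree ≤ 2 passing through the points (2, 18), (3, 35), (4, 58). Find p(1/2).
15/4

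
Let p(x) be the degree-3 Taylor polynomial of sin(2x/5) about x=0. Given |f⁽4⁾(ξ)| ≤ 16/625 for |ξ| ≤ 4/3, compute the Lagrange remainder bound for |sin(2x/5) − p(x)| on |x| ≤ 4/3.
512/151875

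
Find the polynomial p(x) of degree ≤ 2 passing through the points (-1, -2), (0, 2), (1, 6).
4*x + 2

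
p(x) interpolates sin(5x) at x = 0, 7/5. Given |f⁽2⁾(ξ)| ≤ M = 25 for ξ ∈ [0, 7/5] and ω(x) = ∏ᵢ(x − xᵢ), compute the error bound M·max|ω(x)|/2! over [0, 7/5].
49/8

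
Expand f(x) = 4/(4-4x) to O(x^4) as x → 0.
1 + x + x**2 + x**3 + O(x**4)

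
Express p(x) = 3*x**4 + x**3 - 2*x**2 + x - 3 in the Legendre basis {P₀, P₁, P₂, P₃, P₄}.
(-46/15)P₀ + (8/5)P₁ + (8/21)P₂ + (2/5)P₃ + (24/35)P₄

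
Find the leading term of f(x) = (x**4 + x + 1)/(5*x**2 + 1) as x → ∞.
x**2/5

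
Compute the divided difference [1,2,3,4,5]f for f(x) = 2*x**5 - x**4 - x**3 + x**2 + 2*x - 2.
29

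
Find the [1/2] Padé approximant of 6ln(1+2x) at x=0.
12*x/(-x**2/3 + x + 1)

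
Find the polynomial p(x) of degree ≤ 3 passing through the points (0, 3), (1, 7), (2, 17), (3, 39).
x**3 + 3*x + 3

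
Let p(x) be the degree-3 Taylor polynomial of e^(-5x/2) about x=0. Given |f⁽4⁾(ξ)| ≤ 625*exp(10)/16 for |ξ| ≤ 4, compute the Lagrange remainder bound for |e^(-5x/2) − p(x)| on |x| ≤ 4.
1250*exp(10)/3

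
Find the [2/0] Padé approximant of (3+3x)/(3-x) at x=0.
4*x**2/9 + 4*x/3 + 1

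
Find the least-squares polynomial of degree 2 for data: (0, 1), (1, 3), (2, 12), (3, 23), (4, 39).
24/35 + (36/35)x + (15/7)x²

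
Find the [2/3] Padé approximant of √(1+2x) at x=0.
(7*x**2/4 + 14*x/5 + 1)/(-x**3/20 + 9*x**2/20 + 9*x/5 + 1)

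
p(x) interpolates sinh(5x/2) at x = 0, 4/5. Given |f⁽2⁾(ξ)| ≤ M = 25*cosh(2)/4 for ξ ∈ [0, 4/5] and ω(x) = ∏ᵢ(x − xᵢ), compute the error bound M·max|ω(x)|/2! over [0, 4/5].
cosh(2)/2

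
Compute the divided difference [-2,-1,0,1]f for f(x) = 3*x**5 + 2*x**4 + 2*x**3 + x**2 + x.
13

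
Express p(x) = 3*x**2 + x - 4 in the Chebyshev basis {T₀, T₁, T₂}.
(-5/2)T₀ + T₁ + (3/2)T₂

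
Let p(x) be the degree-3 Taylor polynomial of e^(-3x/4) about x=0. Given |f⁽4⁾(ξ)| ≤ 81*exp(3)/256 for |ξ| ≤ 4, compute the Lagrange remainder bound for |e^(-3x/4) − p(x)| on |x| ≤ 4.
27*exp(3)/8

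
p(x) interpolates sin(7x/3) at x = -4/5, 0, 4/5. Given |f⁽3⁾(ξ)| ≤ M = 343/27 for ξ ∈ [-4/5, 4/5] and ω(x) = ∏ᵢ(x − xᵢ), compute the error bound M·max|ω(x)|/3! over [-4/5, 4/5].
21952*sqrt(3)/91125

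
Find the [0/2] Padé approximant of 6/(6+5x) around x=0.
1/(5*x/6 + 1)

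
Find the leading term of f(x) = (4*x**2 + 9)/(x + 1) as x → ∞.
4*x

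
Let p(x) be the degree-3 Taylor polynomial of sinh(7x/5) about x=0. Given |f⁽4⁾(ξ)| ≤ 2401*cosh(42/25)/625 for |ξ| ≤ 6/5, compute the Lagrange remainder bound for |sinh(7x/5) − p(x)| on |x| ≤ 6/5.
129654*cosh(42/25)/390625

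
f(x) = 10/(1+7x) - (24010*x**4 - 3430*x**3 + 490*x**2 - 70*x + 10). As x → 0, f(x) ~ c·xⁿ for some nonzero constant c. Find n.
5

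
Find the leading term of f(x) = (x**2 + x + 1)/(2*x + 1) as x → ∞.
x/2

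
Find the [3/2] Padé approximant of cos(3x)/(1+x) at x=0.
(99*x**3/28 - 99*x**2/28 - x + 1)/(1 - x**2/28)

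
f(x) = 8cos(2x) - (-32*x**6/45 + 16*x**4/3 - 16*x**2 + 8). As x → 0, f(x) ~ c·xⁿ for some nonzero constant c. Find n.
8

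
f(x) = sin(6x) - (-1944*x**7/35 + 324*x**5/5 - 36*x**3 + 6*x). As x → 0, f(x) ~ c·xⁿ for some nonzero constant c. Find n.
9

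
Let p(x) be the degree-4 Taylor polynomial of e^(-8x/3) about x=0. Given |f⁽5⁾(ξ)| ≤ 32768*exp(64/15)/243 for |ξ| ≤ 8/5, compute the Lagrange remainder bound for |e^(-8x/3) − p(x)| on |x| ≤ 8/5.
134217728*exp(64/15)/11390625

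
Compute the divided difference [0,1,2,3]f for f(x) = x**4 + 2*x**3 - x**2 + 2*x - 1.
8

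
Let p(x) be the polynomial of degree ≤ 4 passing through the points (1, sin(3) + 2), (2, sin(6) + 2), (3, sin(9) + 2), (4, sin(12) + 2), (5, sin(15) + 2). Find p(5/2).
15*sin(6)/32 - 5*sin(3)/128 + 3*sin(15)/128 - 5*sin(12)/32 + 45*sin(9)/64 + 2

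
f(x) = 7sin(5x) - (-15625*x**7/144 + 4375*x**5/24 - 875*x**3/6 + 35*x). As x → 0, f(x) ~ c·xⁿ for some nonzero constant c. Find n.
9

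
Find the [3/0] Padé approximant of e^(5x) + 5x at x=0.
125*x**3/6 + 25*x**2/2 + 10*x + 1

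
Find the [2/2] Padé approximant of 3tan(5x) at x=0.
15*x/(1 - 25*x**2/3)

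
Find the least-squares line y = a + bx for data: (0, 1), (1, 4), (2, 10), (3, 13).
a = 7/10, b = 21/5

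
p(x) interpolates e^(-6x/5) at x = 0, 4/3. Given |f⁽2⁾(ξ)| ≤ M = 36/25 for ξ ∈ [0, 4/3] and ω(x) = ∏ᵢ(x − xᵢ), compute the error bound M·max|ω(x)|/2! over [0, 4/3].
8/25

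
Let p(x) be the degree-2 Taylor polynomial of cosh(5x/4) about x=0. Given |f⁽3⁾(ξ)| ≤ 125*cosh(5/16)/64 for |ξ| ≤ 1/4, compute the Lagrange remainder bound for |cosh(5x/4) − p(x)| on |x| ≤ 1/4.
125*cosh(5/16)/24576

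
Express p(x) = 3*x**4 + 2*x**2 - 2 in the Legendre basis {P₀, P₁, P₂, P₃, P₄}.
(-11/15)P₀ + (64/21)P₂ + (24/35)P₄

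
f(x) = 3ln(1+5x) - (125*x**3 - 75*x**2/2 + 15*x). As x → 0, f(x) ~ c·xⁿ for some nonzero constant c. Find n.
4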